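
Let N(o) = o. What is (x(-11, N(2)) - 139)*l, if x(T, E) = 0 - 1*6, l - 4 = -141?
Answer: 19865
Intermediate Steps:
l = -137 (l = 4 - 141 = -137)
x(T, E) = -6 (x(T, E) = 0 - 6 = -6)
(x(-11, N(2)) - 139)*l = (-6 - 139)*(-137) = -145*(-137) = 19865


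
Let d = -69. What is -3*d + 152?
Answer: 359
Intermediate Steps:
-3*d + 152 = -3*(-69) + 152 = 207 + 152 = 359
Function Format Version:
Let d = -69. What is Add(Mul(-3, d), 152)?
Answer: 359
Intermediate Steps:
Add(Mul(-3, d), 152) = Add(Mul(-3, -69), 152) = Add(207, 152) = 359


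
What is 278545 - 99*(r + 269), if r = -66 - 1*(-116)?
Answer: 246964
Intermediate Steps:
r = 50 (r = -66 + 116 = 50)
278545 - 99*(r + 269) = 278545 - 99*(50 + 269) = 278545 - 99*319 = 278545 - 31581 = 246964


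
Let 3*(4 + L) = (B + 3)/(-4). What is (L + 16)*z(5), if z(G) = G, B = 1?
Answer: 175/3 ≈ 58.333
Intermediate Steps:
L = -13/3 (L = -4 + ((1 + 3)/(-4))/3 = -4 + (4*(-¼))/3 = -4 + (⅓)*(-1) = -4 - ⅓ = -13/3 ≈ -4.3333)
(L + 16)*z(5) = (-13/3 + 16)*5 = (35/3)*5 = 175/3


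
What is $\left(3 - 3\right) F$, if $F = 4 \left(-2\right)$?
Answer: $0$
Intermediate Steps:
$F = -8$
$\left(3 - 3\right) F = \left(3 - 3\right) \left(-8\right) = 0 \left(-8\right) = 0$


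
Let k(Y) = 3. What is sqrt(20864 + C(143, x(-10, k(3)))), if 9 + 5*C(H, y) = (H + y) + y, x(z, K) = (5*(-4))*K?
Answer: sqrt(521670)/5 ≈ 144.45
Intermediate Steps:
x(z, K) = -20*K
C(H, y) = -9/5 + H/5 + 2*y/5 (C(H, y) = -9/5 + ((H + y) + y)/5 = -9/5 + (H + 2*y)/5 = -9/5 + (H/5 + 2*y/5) = -9/5 + H/5 + 2*y/5)
sqrt(20864 + C(143, x(-10, k(3)))) = sqrt(20864 + (-9/5 + (1/5)*143 + 2*(-20*3)/5)) = sqrt(20864 + (-9/5 + 143/5 + (2/5)*(-60))) = sqrt(20864 + (-9/5 + 143/5 - 24)) = sqrt(20864 + 14/5) = sqrt(104334/5) = sqrt(521670)/5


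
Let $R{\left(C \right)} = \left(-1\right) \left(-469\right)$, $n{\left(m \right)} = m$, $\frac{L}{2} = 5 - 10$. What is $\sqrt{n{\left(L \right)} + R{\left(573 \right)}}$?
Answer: $3 \sqrt{51} \approx 21.424$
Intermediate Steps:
$L = -10$ ($L = 2 \left(5 - 10\right) = 2 \left(-5\right) = -10$)
$R{\left(C \right)} = 469$
$\sqrt{n{\left(L \right)} + R{\left(573 \right)}} = \sqrt{-10 + 469} = \sqrt{459} = 3 \sqrt{51}$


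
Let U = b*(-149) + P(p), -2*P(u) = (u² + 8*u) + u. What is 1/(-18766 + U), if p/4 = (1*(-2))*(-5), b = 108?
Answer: -1/35838 ≈ -2.7903e-5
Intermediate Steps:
p = 40 (p = 4*((1*(-2))*(-5)) = 4*(-2*(-5)) = 4*10 = 40)
P(u) = -9*u/2 - u²/2 (P(u) = -((u² + 8*u) + u)/2 = -(u² + 9*u)/2 = -9*u/2 - u²/2)
U = -17072 (U = 108*(-149) - ½*40*(9 + 40) = -16092 - ½*40*49 = -16092 - 980 = -17072)
1/(-18766 + U) = 1/(-18766 - 17072) = 1/(-35838) = -1/35838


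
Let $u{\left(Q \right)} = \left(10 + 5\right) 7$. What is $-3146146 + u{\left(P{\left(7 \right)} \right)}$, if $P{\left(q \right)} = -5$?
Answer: $-3146041$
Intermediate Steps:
$u{\left(Q \right)} = 105$ ($u{\left(Q \right)} = 15 \cdot 7 = 105$)
$-3146146 + u{\left(P{\left(7 \right)} \right)} = -3146146 + 105 = -3146041$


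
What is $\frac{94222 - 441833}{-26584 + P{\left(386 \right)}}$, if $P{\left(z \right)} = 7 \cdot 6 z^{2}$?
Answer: $- \frac{347611}{6231248} \approx -0.055785$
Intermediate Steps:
$P{\left(z \right)} = 42 z^{2}$
$\frac{94222 - 441833}{-26584 + P{\left(386 \right)}} = \frac{94222 - 441833}{-26584 + 42 \cdot 386^{2}} = - \frac{347611}{-26584 + 42 \cdot 148996} = - \frac{347611}{-26584 + 6257832} = - \frac{347611}{6231248}$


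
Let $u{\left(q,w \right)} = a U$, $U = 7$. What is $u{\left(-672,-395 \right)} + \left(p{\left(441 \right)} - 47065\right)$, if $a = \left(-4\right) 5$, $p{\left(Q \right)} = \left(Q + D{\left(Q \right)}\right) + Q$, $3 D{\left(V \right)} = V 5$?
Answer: $-45588$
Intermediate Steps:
$D{\left(V \right)} = \frac{5 V}{3}$ ($D{\left(V \right)} = \frac{V 5}{3} = \frac{5 V}{3}$)
$p{\left(Q \right)} = \frac{11 Q}{3}$ ($p{\left(Q \right)} = \left(Q + \frac{5 Q}{3}\right) + Q = \frac{8 Q}{3} + Q = \frac{11 Q}{3}$)
$a = -20$
$u{\left(q,w \right)} = -140$ ($u{\left(q,w \right)} = \left(-20\right) 7 = -140$)
$u{\left(-672,-395 \right)} + \left(p{\left(441 \right)} - 47065\right) = -140 + \left(\frac{11}{3} \cdot 441 - 47065\right) = -140 + \left(1617 - 47065\right) = -140 - 45448 = -45588$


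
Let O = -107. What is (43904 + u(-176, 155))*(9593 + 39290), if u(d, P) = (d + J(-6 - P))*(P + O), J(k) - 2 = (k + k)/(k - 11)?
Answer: 74918085800/43 ≈ 1.7423e+9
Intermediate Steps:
J(k) = 2 + 2*k/(-11 + k) (J(k) = 2 + (k + k)/(k - 11) = 2 + (2*k)/(-11 + k) = 2 + 2*k/(-11 + k))
u(d, P) = (-107 + P)*(d + 2*(-23 - 2*P)/(-17 - P)) (u(d, P) = (d + 2*(-11 + 2*(-6 - P))/(-11 + (-6 - P)))*(P - 107) = (d + 2*(-11 + (-12 - 2*P))/(-17 - P))*(-107 + P) = (d + 2*(-23 - 2*P)/(-17 - P))*(-107 + P) = (-107 + P)*(d + 2*(-23 - 2*P)/(-17 - P)))
(43904 + u(-176, 155))*(9593 + 39290) = (43904 + (-4922 - 428*155 + 2*155*(23 + 2*155) - 176*(-107 + 155)*(17 + 155))/(17 + 155))*(9593 + 39290) = (43904 + (-4922 - 66340 + 2*155*(23 + 310) - 176*48*172)/172)*48883 = (43904 + (-4922 - 66340 + 2*155*333 - 1453056)/172)*48883 = (43904 + (-4922 - 66340 + 103230 - 1453056)/172)*48883 = (43904 + (1/172)*(-1421088))*48883 = (43904 - 355272/43)*48883 = (1532600/43)*48883 = 74918085800/43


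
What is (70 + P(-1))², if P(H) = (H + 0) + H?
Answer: 4624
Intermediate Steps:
P(H) = 2*H (P(H) = H + H = 2*H)
(70 + P(-1))² = (70 + 2*(-1))² = (70 - 2)² = 68² = 4624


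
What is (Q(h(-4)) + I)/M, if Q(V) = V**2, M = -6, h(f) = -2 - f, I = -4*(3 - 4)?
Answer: -4/3 ≈ -1.3333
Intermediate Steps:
I = 4 (I = -4*(-1) = 4)
(Q(h(-4)) + I)/M = ((-2 - 1*(-4))**2 + 4)/(-6) = ((-2 + 4)**2 + 4)*(-1/6) = (2**2 + 4)*(-1/6) = (4 + 4)*(-1/6) = 8*(-1/6) = -4/3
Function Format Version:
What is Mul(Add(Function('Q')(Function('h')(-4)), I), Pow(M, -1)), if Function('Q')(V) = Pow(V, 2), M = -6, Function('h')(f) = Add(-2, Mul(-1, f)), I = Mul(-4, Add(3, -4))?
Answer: Rational(-4, 3) ≈ -1.3333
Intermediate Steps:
I = 4 (I = Mul(-4, -1) = 4)
Mul(Add(Function('Q')(Function('h')(-4)), I), Pow(M, -1)) = Mul(Add(Pow(Add(-2, Mul(-1, -4)), 2), 4), Pow(-6, -1)) = Mul(Add(Pow(Add(-2, 4), 2), 4), Rational(-1, 6)) = Mul(Add(Pow(2, 2), 4), Rational(-1, 6)) = Mul(Add(4, 4), Rational(-1, 6)) = Mul(8, Rational(-1, 6)) = Rational(-4, 3)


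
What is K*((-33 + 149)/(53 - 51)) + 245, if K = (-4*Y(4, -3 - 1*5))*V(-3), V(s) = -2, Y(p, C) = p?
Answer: 2101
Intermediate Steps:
K = 32 (K = -4*4*(-2) = -16*(-2) = 32)
K*((-33 + 149)/(53 - 51)) + 245 = 32*((-33 + 149)/(53 - 51)) + 245 = 32*(116/2) + 245 = 32*(116*(½)) + 245 = 32*58 + 245 = 1856 + 245 = 2101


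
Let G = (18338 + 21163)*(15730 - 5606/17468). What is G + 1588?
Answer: 493343674919/794 ≈ 6.2134e+8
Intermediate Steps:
G = 493342414047/794 (G = 39501*(15730 - 5606*1/17468) = 39501*(15730 - 2803/8734) = 39501*(137383017/8734) = 493342414047/794 ≈ 6.2134e+8)
G + 1588 = 493342414047/794 + 1588 = 493343674919/794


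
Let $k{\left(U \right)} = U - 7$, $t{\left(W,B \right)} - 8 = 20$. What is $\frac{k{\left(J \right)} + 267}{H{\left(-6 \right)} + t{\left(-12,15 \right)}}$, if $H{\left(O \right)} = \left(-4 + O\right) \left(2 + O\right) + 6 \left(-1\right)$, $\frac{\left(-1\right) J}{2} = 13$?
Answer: $\frac{117}{31} \approx 3.7742$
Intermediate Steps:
$t{\left(W,B \right)} = 28$ ($t{\left(W,B \right)} = 8 + 20 = 28$)
$J = -26$ ($J = \left(-2\right) 13 = -26$)
$H{\left(O \right)} = -6 + \left(-4 + O\right) \left(2 + O\right)$ ($H{\left(O \right)} = \left(-4 + O\right) \left(2 + O\right) - 6 = -6 + \left(-4 + O\right) \left(2 + O\right)$)
$k{\left(U \right)} = -7 + U$ ($k{\left(U \right)} = U - 7 = -7 + U$)
$\frac{k{\left(J \right)} + 267}{H{\left(-6 \right)} + t{\left(-12,15 \right)}} = \frac{\left(-7 - 26\right) + 267}{\left(-14 + \left(-6\right)^{2} - -12\right) + 28} = \frac{-33 + 267}{\left(-14 + 36 + 12\right) + 28} = \frac{234}{34 + 28} = \frac{234}{62} = 234 \cdot \frac{1}{62} = \frac{117}{31}$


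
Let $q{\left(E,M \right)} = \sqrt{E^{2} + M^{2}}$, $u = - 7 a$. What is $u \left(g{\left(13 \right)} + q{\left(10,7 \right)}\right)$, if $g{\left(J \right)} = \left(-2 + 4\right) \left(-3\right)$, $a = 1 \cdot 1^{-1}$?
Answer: $42 - 7 \sqrt{149} \approx -43.446$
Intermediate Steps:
$a = 1$ ($a = 1 \cdot 1 = 1$)
$u = -7$ ($u = \left(-7\right) 1 = -7$)
$g{\left(J \right)} = -6$ ($g{\left(J \right)} = 2 \left(-3\right) = -6$)
$u \left(g{\left(13 \right)} + q{\left(10,7 \right)}\right) = - 7 \left(-6 + \sqrt{10^{2} + 7^{2}}\right) = - 7 \left(-6 + \sqrt{100 + 49}\right) = - 7 \left(-6 + \sqrt{149}\right) = 42 - 7 \sqrt{149}$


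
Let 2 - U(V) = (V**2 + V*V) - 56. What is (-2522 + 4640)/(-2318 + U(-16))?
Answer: -353/462 ≈ -0.76407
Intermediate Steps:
U(V) = 58 - 2*V**2 (U(V) = 2 - ((V**2 + V*V) - 56) = 2 - ((V**2 + V**2) - 56) = 2 - (2*V**2 - 56) = 2 - (-56 + 2*V**2) = 2 + (56 - 2*V**2) = 58 - 2*V**2)
(-2522 + 4640)/(-2318 + U(-16)) = (-2522 + 4640)/(-2318 + (58 - 2*(-16)**2)) = 2118/(-2318 + (58 - 2*256)) = 2118/(-2318 + (58 - 512)) = 2118/(-2318 - 454) = 2118/(-2772) = 2118*(-1/2772) = -353/462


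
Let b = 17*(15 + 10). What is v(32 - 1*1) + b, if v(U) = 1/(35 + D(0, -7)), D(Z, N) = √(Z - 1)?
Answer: 521085/1226 - I/1226 ≈ 425.03 - 0.00081566*I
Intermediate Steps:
D(Z, N) = √(-1 + Z)
v(U) = (35 - I)/1226 (v(U) = 1/(35 + √(-1 + 0)) = 1/(35 + √(-1)) = 1/(35 + I) = (35 - I)/1226)
b = 425 (b = 17*25 = 425)
v(32 - 1*1) + b = (35/1226 - I/1226) + 425 = 521085/1226 - I/1226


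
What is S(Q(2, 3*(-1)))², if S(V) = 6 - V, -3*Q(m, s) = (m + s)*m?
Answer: 256/9 ≈ 28.444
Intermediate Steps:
Q(m, s) = -m*(m + s)/3 (Q(m, s) = -(m + s)*m/3 = -m*(m + s)/3)
S(Q(2, 3*(-1)))² = (6 - (-1)*2*(2 + 3*(-1))/3)² = (6 - (-1)*2*(2 - 3)/3)² = (6 - (-1)*2*(-1)/3)² = (6 - 1*⅔)² = (6 - ⅔)² = (16/3)² = 256/9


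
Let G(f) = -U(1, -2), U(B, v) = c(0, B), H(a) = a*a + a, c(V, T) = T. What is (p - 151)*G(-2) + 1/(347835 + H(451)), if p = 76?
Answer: 41376526/551687 ≈ 75.000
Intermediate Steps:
H(a) = a + a² (H(a) = a² + a = a + a²)
U(B, v) = B
G(f) = -1 (G(f) = -1*1 = -1)
(p - 151)*G(-2) + 1/(347835 + H(451)) = (76 - 151)*(-1) + 1/(347835 + 451*(1 + 451)) = -75*(-1) + 1/(347835 + 451*452) = 75 + 1/(347835 + 203852) = 75 + 1/551687 = 41376526/551687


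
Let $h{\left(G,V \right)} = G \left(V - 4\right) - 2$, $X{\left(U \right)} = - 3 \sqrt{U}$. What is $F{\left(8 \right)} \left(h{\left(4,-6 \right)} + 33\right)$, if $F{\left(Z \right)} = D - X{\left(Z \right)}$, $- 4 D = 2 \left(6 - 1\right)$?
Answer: $\frac{45}{2} - 54 \sqrt{2} \approx -53.868$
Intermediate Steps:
$h{\left(G,V \right)} = -2 + G \left(-4 + V\right)$ ($h{\left(G,V \right)} = G \left(-4 + V\right) - 2 = -2 + G \left(-4 + V\right)$)
$D = - \frac{5}{2}$ ($D = - \frac{2 \left(6 - 1\right)}{4} = - \frac{2 \cdot 5}{4} = \left(- \frac{1}{4}\right) 10 = - \frac{5}{2} \approx -2.5$)
$F{\left(Z \right)} = - \frac{5}{2} + 3 \sqrt{Z}$ ($F{\left(Z \right)} = - \frac{5}{2} - - 3 \sqrt{Z} = - \frac{5}{2} + 3 \sqrt{Z}$)
$F{\left(8 \right)} \left(h{\left(4,-6 \right)} + 33\right) = \left(- \frac{5}{2} + 3 \sqrt{8}\right) \left(\left(-2 - 16 + 4 \left(-6\right)\right) + 33\right) = \left(- \frac{5}{2} + 3 \cdot 2 \sqrt{2}\right) \left(\left(-2 - 16 - 24\right) + 33\right) = \left(- \frac{5}{2} + 6 \sqrt{2}\right) \left(-42 + 33\right) = \left(- \frac{5}{2} + 6 \sqrt{2}\right) \left(-9\right) = \frac{45}{2} - 54 \sqrt{2}$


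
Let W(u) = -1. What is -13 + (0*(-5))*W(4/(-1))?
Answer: -13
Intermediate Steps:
-13 + (0*(-5))*W(4/(-1)) = -13 + (0*(-5))*(-1) = -13 + 0*(-1) = -13 + 0 = -13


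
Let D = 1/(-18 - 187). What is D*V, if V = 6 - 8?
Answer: 2/205 ≈ 0.0097561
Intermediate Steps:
V = -2
D = -1/205 (D = 1/(-205) = -1/205 ≈ -0.0048781)
D*V = -1/205*(-2) = 2/205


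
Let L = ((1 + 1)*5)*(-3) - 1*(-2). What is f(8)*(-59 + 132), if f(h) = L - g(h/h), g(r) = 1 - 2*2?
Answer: -1825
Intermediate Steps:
g(r) = -3 (g(r) = 1 - 4 = -3)
L = -28 (L = (2*5)*(-3) + 2 = 10*(-3) + 2 = -30 + 2 = -28)
f(h) = -25 (f(h) = -28 - 1*(-3) = -28 + 3 = -25)
f(8)*(-59 + 132) = -25*(-59 + 132) = -25*73 = -1825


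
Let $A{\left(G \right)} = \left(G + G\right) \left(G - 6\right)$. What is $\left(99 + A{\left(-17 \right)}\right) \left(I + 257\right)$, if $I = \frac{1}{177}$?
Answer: $\frac{40076690}{177} \approx 2.2642 \cdot 10^{5}$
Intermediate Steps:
$I = \frac{1}{177} \approx 0.0056497$
$A{\left(G \right)} = 2 G \left(-6 + G\right)$
$\left(99 + A{\left(-17 \right)}\right) \left(I + 257\right) = \left(99 + 2 \left(-17\right) \left(-6 - 17\right)\right) \left(\frac{1}{177} + 257\right) = \left(99 + 2 \left(-17\right) \left(-23\right)\right) \frac{45490}{177} = \left(99 + 782\right) \frac{45490}{177} = 881 \cdot \frac{45490}{177} = \frac{40076690}{177}$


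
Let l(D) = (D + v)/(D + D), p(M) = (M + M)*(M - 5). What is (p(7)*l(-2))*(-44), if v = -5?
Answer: -2156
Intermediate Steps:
p(M) = 2*M*(-5 + M) (p(M) = (2*M)*(-5 + M) = 2*M*(-5 + M))
l(D) = (-5 + D)/(2*D) (l(D) = (D - 5)/(D + D) = (-5 + D)/((2*D)) = (-5 + D)*(1/(2*D)) = (-5 + D)/(2*D))
(p(7)*l(-2))*(-44) = ((2*7*(-5 + 7))*((½)*(-5 - 2)/(-2)))*(-44) = ((2*7*2)*((½)*(-½)*(-7)))*(-44) = (28*(7/4))*(-44) = 49*(-44) = -2156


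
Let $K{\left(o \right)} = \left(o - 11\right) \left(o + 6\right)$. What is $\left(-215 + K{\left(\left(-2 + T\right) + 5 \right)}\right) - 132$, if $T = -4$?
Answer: $-407$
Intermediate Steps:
$K{\left(o \right)} = \left(-11 + o\right) \left(6 + o\right)$
$\left(-215 + K{\left(\left(-2 + T\right) + 5 \right)}\right) - 132 = \left(-215 - \left(66 - \left(\left(-2 - 4\right) + 5\right)^{2} + 5 \left(\left(-2 - 4\right) + 5\right)\right)\right) - 132 = \left(-215 - \left(66 - \left(-6 + 5\right)^{2} + 5 \left(-6 + 5\right)\right)\right) + \left(-146 + 14\right) = \left(-215 - \left(61 - 1\right)\right) - 132 = \left(-215 + \left(-66 + 1 + 5\right)\right) - 132 = \left(-215 - 60\right) - 132 = -275 - 132 = -407$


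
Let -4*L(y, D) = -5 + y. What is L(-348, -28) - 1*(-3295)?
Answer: 13533/4 ≈ 3383.3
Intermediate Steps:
L(y, D) = 5/4 - y/4 (L(y, D) = -(-5 + y)/4 = 5/4 - y/4)
L(-348, -28) - 1*(-3295) = (5/4 - ¼*(-348)) - 1*(-3295) = (5/4 + 87) + 3295 = 353/4 + 3295 = 13533/4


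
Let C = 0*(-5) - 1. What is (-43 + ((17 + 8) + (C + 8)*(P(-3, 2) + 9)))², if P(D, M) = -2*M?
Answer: 289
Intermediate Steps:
C = -1 (C = 0 - 1 = -1)
(-43 + ((17 + 8) + (C + 8)*(P(-3, 2) + 9)))² = (-43 + ((17 + 8) + (-1 + 8)*(-2*2 + 9)))² = (-43 + (25 + 7*(-4 + 9)))² = (-43 + (25 + 7*5))² = (-43 + (25 + 35))² = (-43 + 60)² = 17² = 289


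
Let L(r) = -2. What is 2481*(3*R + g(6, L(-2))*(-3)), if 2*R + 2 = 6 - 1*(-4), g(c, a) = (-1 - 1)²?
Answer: 0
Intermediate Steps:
g(c, a) = 4 (g(c, a) = (-2)² = 4)
R = 4 (R = -1 + (6 - 1*(-4))/2 = -1 + (6 + 4)/2 = -1 + (½)*10 = -1 + 5 = 4)
2481*(3*R + g(6, L(-2))*(-3)) = 2481*(3*4 + 4*(-3)) = 2481*(12 - 12) = 2481*0 = 0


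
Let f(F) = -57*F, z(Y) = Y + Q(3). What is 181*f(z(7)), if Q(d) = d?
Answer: -103170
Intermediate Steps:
z(Y) = 3 + Y (z(Y) = Y + 3 = 3 + Y)
181*f(z(7)) = 181*(-57*(3 + 7)) = 181*(-57*10) = 181*(-570) = -103170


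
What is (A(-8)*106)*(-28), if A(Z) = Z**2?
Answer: -189952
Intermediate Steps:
(A(-8)*106)*(-28) = ((-8)**2*106)*(-28) = (64*106)*(-28) = 6784*(-28) = -189952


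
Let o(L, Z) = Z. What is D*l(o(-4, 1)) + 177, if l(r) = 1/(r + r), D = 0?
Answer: 177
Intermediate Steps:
l(r) = 1/(2*r)
D*l(o(-4, 1)) + 177 = 0*((½)/1) + 177 = 0*((½)*1) + 177 = 0*(½) + 177 = 0 + 177 = 177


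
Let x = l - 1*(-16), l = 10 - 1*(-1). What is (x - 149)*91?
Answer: -11102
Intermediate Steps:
l = 11 (l = 10 + 1 = 11)
x = 27 (x = 11 - 1*(-16) = 11 + 16 = 27)
(x - 149)*91 = (27 - 149)*91 = -122*91 = -11102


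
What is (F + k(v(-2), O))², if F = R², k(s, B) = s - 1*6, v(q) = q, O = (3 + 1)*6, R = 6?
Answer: 784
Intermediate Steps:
O = 24 (O = 4*6 = 24)
k(s, B) = -6 + s (k(s, B) = s - 6 = -6 + s)
F = 36 (F = 6² = 36)
(F + k(v(-2), O))² = (36 + (-6 - 2))² = (36 - 8)² = 28² = 784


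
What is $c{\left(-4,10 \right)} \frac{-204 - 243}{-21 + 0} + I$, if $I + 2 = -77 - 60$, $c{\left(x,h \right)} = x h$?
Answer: $- \frac{6933}{7} \approx -990.43$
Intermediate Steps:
$c{\left(x,h \right)} = h x$
$I = -139$ ($I = -2 - 137 = -139$)
$c{\left(-4,10 \right)} \frac{-204 - 243}{-21 + 0} + I = 10 \left(-4\right) \frac{-204 - 243}{-21 + 0} - 139 = - 40 \left(- \frac{447}{-21}\right) - 139 = - 40 \left(\left(-447\right) \left(- \frac{1}{21}\right)\right) - 139 = \left(-40\right) \frac{149}{7} - 139 = - \frac{5960}{7} - 139 = - \frac{6933}{7}$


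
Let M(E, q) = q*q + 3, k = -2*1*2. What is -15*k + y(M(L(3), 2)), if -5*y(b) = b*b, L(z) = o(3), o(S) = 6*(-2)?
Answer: 251/5 ≈ 50.200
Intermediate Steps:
o(S) = -12
L(z) = -12
k = -4 (k = -2*2 = -4)
M(E, q) = 3 + q² (M(E, q) = q² + 3 = 3 + q²)
y(b) = -b²/5 (y(b) = -b*b/5 = -b²/5)
-15*k + y(M(L(3), 2)) = -15*(-4) - (3 + 2²)²/5 = 60 - (3 + 4)²/5 = 60 - ⅕*7² = 60 - ⅕*49 = 60 - 49/5 = 251/5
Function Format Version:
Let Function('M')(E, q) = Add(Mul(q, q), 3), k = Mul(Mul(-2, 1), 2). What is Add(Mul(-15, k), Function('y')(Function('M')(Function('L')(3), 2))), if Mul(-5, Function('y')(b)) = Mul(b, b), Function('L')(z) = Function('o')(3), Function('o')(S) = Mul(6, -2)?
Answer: Rational(251, 5) ≈ 50.200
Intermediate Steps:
Function('o')(S) = -12
Function('L')(z) = -12
k = -4 (k = Mul(-2, 2) = -4)
Function('M')(E, q) = Add(3, Pow(q, 2)) (Function('M')(E, q) = Add(Pow(q, 2), 3) = Add(3, Pow(q, 2)))
Function('y')(b) = Mul(Rational(-1, 5), Pow(b, 2)) (Function('y')(b) = Mul(Rational(-1, 5), Mul(b, b)) = Mul(Rational(-1, 5), Pow(b, 2)))
Add(Mul(-15, k), Function('y')(Function('M')(Function('L')(3), 2))) = Add(Mul(-15, -4), Mul(Rational(-1, 5), Pow(Add(3, Pow(2, 2)), 2))) = Add(60, Mul(Rational(-1, 5), Pow(Add(3, 4), 2))) = Add(60, Mul(Rational(-1, 5), Pow(7, 2))) = Add(60, Mul(Rational(-1, 5), 49)) = Add(60, Rational(-49, 5)) = Rational(251, 5)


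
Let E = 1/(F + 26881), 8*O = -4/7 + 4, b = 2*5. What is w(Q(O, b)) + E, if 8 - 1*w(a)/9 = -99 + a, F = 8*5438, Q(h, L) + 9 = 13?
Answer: 65246896/70385 ≈ 927.00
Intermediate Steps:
b = 10
O = 3/7 (O = (-4/7 + 4)/8 = (1/8)*(24/7) = 3/7 ≈ 0.42857)
Q(h, L) = 4 (Q(h, L) = -9 + 13 = 4)
F = 43504
E = 1/70385 (E = 1/(43504 + 26881) = 1/70385 ≈ 1.4208e-5)
w(a) = 963 - 9*a (w(a) = 72 - 9*(-99 + a) = 72 + (891 - 9*a) = 963 - 9*a)
w(Q(O, b)) + E = (963 - 9*4) + 1/70385 = (963 - 36) + 1/70385 = 927 + 1/70385 = 65246896/70385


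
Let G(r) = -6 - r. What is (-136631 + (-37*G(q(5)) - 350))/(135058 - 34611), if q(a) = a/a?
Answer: -136722/100447 ≈ -1.3611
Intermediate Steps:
q(a) = 1
(-136631 + (-37*G(q(5)) - 350))/(135058 - 34611) = (-136631 + (-37*(-6 - 1*1) - 350))/(135058 - 34611) = (-136631 + (-37*(-6 - 1) - 350))/100447 = (-136631 + (-37*(-7) - 350))*(1/100447) = (-136631 + (259 - 350))*(1/100447) = (-136631 - 91)*(1/100447) = -136722*1/100447 = -136722/100447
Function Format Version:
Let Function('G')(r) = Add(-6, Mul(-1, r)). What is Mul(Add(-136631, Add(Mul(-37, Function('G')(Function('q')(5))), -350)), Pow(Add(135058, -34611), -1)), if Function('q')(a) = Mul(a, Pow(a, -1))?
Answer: Rational(-136722, 100447) ≈ -1.3611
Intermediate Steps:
Function('q')(a) = 1
Mul(Add(-136631, Add(Mul(-37, Function('G')(Function('q')(5))), -350)), Pow(Add(135058, -34611), -1)) = Mul(Add(-136631, Add(Mul(-37, Add(-6, Mul(-1, 1))), -350)), Pow(Add(135058, -34611), -1)) = Mul(Add(-136631, Add(Mul(-37, Add(-6, -1)), -350)), Pow(100447, -1)) = Mul(Add(-136631, Add(Mul(-37, -7), -350)), Rational(1, 100447)) = Mul(Add(-136631, Add(259, -350)), Rational(1, 100447)) = Mul(Add(-136631, -91), Rational(1, 100447)) = Mul(-136722, Rational(1, 100447)) = Rational(-136722, 100447)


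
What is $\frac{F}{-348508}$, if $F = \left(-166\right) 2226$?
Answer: $\frac{92379}{87127} \approx 1.0603$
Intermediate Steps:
$F = -369516$
$\frac{F}{-348508} = - \frac{369516}{-348508} = \left(-369516\right) \left(- \frac{1}{348508}\right) = \frac{92379}{87127}$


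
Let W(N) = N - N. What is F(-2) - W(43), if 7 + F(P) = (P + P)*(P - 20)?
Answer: 81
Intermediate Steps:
F(P) = -7 + 2*P*(-20 + P) (F(P) = -7 + (P + P)*(P - 20) = -7 + (2*P)*(-20 + P) = -7 + 2*P*(-20 + P))
W(N) = 0
F(-2) - W(43) = (-7 - 40*(-2) + 2*(-2)²) - 1*0 = (-7 + 80 + 2*4) + 0 = (-7 + 80 + 8) + 0 = 81 + 0 = 81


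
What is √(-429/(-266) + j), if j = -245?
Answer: I*√17221106/266 ≈ 15.601*I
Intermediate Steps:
√(-429/(-266) + j) = √(-429/(-266) - 245) = √(-429*(-1/266) - 245) = √(429/266 - 245) = √(-64741/266) = I*√17221106/266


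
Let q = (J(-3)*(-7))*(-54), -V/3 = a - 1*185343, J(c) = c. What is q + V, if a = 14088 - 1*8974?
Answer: 539553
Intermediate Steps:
a = 5114 (a = 14088 - 8974 = 5114)
V = 540687 (V = -3*(5114 - 1*185343) = -3*(5114 - 185343) = -3*(-180229) = 540687)
q = -1134 (q = -3*(-7)*(-54) = 21*(-54) = -1134)
q + V = -1134 + 540687 = 539553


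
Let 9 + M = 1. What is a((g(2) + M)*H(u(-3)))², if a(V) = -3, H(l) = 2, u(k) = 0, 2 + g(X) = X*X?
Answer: 9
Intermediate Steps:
g(X) = -2 + X² (g(X) = -2 + X*X = -2 + X²)
M = -8 (M = -9 + 1 = -8)
a((g(2) + M)*H(u(-3)))² = (-3)² = 9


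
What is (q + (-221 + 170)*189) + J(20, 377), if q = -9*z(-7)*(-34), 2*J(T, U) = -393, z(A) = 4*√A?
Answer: -19671/2 + 1224*I*√7 ≈ -9835.5 + 3238.4*I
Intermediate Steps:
J(T, U) = -393/2 (J(T, U) = (½)*(-393) = -393/2)
q = 1224*I*√7 (q = -36*√(-7)*(-34) = -36*I*√7*(-34) = 1224*I*√7 ≈ 3238.4*I)
(q + (-221 + 170)*189) + J(20, 377) = (1224*I*√7 + (-221 + 170)*189) - 393/2 = (1224*I*√7 - 51*189) - 393/2 = (1224*I*√7 - 9639) - 393/2 = (-9639 + 1224*I*√7) - 393/2 = -19671/2 + 1224*I*√7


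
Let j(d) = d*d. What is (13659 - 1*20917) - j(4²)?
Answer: -7514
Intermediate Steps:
j(d) = d²
(13659 - 1*20917) - j(4²) = (13659 - 1*20917) - (4²)² = (13659 - 20917) - 1*16² = -7258 - 1*256 = -7258 - 256 = -7514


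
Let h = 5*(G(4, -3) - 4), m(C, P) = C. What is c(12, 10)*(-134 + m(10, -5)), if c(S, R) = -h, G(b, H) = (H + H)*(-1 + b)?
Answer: -13640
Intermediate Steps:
G(b, H) = 2*H*(-1 + b) (G(b, H) = (2*H)*(-1 + b) = 2*H*(-1 + b))
h = -110 (h = 5*(2*(-3)*(-1 + 4) - 4) = 5*(2*(-3)*3 - 4) = 5*(-18 - 4) = 5*(-22) = -110)
c(S, R) = 110 (c(S, R) = -1*(-110) = 110)
c(12, 10)*(-134 + m(10, -5)) = 110*(-134 + 10) = 110*(-124) = -13640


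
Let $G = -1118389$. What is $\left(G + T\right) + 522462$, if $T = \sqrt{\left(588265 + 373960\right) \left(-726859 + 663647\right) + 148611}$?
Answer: $-595927 + i \sqrt{60824018089} \approx -5.9593 \cdot 10^{5} + 2.4663 \cdot 10^{5} i$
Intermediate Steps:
$T = i \sqrt{60824018089}$ ($T = \sqrt{962225 \left(-63212\right) + 148611} = \sqrt{-60824166700 + 148611} = \sqrt{-60824018089} = i \sqrt{60824018089} \approx 2.4663 \cdot 10^{5} i$)
$\left(G + T\right) + 522462 = \left(-1118389 + i \sqrt{60824018089}\right) + 522462 = -595927 + i \sqrt{60824018089}$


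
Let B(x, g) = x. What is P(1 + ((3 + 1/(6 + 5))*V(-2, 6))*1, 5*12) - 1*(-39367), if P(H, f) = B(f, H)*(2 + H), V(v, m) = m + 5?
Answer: 41587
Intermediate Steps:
V(v, m) = 5 + m
P(H, f) = f*(2 + H)
P(1 + ((3 + 1/(6 + 5))*V(-2, 6))*1, 5*12) - 1*(-39367) = (5*12)*(2 + (1 + ((3 + 1/(6 + 5))*(5 + 6))*1)) - 1*(-39367) = 60*(2 + (1 + ((3 + 1/11)*11)*1)) + 39367 = 60*(2 + (1 + ((34/11)*11)*1)) + 39367 = 60*(2 + (1 + 34*1)) + 39367 = 60*(2 + (1 + 34)) + 39367 = 60*(2 + 35) + 39367 = 60*37 + 39367 = 2220 + 39367 = 41587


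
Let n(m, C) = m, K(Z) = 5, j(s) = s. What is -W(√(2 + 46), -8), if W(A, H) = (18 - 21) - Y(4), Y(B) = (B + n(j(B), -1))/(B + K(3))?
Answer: 35/9 ≈ 3.8889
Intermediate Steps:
Y(B) = 2*B/(5 + B) (Y(B) = (B + B)/(B + 5) = (2*B)/(5 + B) = 2*B/(5 + B))
W(A, H) = -35/9 (W(A, H) = (18 - 21) - 2*4/(5 + 4) = -3 - 2*4/9 = -3 - 1*8/9 = -3 - 8/9 = -35/9)
-W(√(2 + 46), -8) = -1*(-35/9) = 35/9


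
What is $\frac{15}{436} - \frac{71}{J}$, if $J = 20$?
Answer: $- \frac{1916}{545} \approx -3.5156$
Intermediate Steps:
$\frac{15}{436} - \frac{71}{J} = \frac{15}{436} - \frac{71}{20} = - \frac{1916}{545}$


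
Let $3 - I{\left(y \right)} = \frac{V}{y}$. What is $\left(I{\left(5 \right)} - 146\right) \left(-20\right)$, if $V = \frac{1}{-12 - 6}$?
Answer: $\frac{25738}{9} \approx 2859.8$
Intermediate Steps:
$V = - \frac{1}{18}$ ($V = \frac{1}{-18} = - \frac{1}{18} \approx -0.055556$)
$I{\left(y \right)} = 3 + \frac{1}{18 y}$ ($I{\left(y \right)} = 3 - - \frac{1}{18 y} = 3 + \frac{1}{18 y}$)
$\left(I{\left(5 \right)} - 146\right) \left(-20\right) = \left(\left(3 + \frac{1}{18 \cdot 5}\right) - 146\right) \left(-20\right) = \left(\left(3 + \frac{1}{18} \cdot \frac{1}{5}\right) - 146\right) \left(-20\right) = \left(\left(3 + \frac{1}{90}\right) - 146\right) \left(-20\right) = \left(\frac{271}{90} - 146\right) \left(-20\right) = \left(- \frac{12869}{90}\right) \left(-20\right) = \frac{25738}{9}$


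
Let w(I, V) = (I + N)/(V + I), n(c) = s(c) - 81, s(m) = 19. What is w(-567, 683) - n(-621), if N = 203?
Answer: 1707/29 ≈ 58.862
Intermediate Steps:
n(c) = -62 (n(c) = 19 - 81 = -62)
w(I, V) = (203 + I)/(I + V) (w(I, V) = (I + 203)/(V + I) = (203 + I)/(I + V))
w(-567, 683) - n(-621) = (203 - 567)/(-567 + 683) - 1*(-62) = -364/116 + 62 = (1/116)*(-364) + 62 = -91/29 + 62 = 1707/29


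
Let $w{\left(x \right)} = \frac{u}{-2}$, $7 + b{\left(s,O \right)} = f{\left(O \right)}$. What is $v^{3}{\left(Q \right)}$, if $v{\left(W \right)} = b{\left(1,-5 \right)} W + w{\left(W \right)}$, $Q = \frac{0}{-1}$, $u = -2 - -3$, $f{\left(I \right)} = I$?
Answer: $- \frac{1}{8} \approx -0.125$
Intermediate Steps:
$u = 1$ ($u = -2 + 3 = 1$)
$Q = 0$ ($Q = 0 \left(-1\right) = 0$)
$b{\left(s,O \right)} = -7 + O$
$w{\left(x \right)} = - \frac{1}{2}$ ($w{\left(x \right)} = 1 \frac{1}{-2} = 1 \left(- \frac{1}{2}\right) = - \frac{1}{2}$)
$v{\left(W \right)} = - \frac{1}{2} - 12 W$ ($v{\left(W \right)} = \left(-7 - 5\right) W - \frac{1}{2} = - 12 W - \frac{1}{2} = - \frac{1}{2} - 12 W$)
$v^{3}{\left(Q \right)} = \left(- \frac{1}{2} - 0\right)^{3} = \left(- \frac{1}{2} + 0\right)^{3} = \left(- \frac{1}{2}\right)^{3} = - \frac{1}{8}$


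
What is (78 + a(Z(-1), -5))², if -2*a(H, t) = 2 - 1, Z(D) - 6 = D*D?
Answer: 24025/4 ≈ 6006.3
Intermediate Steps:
Z(D) = 6 + D² (Z(D) = 6 + D*D = 6 + D²)
a(H, t) = -½ (a(H, t) = -(2 - 1)/2 = -½*1 = -½)
(78 + a(Z(-1), -5))² = (78 - ½)² = (155/2)² = 24025/4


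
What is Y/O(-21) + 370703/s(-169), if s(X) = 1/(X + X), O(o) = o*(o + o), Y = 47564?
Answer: -55256223992/441 ≈ -1.2530e+8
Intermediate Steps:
O(o) = 2*o**2 (O(o) = o*(2*o) = 2*o**2)
s(X) = 1/(2*X)
Y/O(-21) + 370703/s(-169) = 47564/((2*(-21)**2)) + 370703/(((1/2)/(-169))) = 47564/((2*441)) + 370703/(((1/2)*(-1/169))) = 47564/882 + 370703/(-1/338) = 47564*(1/882) + 370703*(-338) = 23782/441 - 125297614 = -55256223992/441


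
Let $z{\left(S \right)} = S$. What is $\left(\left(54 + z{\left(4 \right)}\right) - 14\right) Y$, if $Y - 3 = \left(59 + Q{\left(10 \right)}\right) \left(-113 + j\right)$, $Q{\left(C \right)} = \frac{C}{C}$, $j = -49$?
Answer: $-427548$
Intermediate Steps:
$Q{\left(C \right)} = 1$
$Y = -9717$ ($Y = 3 + \left(59 + 1\right) \left(-113 - 49\right) = 3 + 60 \left(-162\right) = 3 - 9720 = -9717$)
$\left(\left(54 + z{\left(4 \right)}\right) - 14\right) Y = \left(\left(54 + 4\right) - 14\right) \left(-9717\right) = \left(58 - 14\right) \left(-9717\right) = 44 \left(-9717\right) = -427548$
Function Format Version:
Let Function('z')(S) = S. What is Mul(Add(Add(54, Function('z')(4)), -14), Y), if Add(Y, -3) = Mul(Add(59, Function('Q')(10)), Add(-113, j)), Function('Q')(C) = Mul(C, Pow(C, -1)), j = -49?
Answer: -427548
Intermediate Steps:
Function('Q')(C) = 1
Y = -9717 (Y = Add(3, Mul(Add(59, 1), Add(-113, -49))) = Add(3, Mul(60, -162)) = Add(3, -9720) = -9717)
Mul(Add(Add(54, Function('z')(4)), -14), Y) = Mul(Add(Add(54, 4), -14), -9717) = Mul(Add(58, -14), -9717) = Mul(44, -9717) = -427548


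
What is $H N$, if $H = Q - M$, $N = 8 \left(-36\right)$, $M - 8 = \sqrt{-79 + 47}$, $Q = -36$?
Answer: $12672 + 1152 i \sqrt{2} \approx 12672.0 + 1629.2 i$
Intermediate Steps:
$M = 8 + 4 i \sqrt{2}$ ($M = 8 + \sqrt{-79 + 47} = 8 + \sqrt{-32} = 8 + 4 i \sqrt{2} \approx 8.0 + 5.6569 i$)
$N = -288$
$H = -44 - 4 i \sqrt{2}$ ($H = -36 - \left(8 + 4 i \sqrt{2}\right) = -44 - 4 i \sqrt{2} \approx -44.0 - 5.6569 i$)
$H N = \left(-44 - 4 i \sqrt{2}\right) \left(-288\right) = 12672 + 1152 i \sqrt{2}$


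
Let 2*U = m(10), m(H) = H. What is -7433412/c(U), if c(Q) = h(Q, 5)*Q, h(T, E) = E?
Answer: -7433412/25 ≈ -2.9734e+5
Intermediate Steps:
U = 5 (U = (1/2)*10 = 5)
c(Q) = 5*Q
-7433412/c(U) = -7433412/(5*5) = -7433412/25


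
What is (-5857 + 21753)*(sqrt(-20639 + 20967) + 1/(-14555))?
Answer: -15896/14555 + 31792*sqrt(82) ≈ 2.8789e+5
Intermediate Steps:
(-5857 + 21753)*(sqrt(-20639 + 20967) + 1/(-14555)) = 15896*(sqrt(328) - 1/14555) = 15896*(2*sqrt(82) - 1/14555) = 15896*(-1/14555 + 2*sqrt(82)) = -15896/14555 + 31792*sqrt(82)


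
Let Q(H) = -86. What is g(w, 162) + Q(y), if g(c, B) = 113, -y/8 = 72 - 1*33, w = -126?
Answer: 27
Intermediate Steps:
y = -312 (y = -8*(72 - 1*33) = -8*(72 - 33) = -8*39 = -312)
g(w, 162) + Q(y) = 113 - 86 = 27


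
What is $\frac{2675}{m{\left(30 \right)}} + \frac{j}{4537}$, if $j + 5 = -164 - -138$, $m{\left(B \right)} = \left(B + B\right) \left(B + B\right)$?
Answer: $\frac{480995}{653328} \approx 0.73622$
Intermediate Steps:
$m{\left(B \right)} = 4 B^{2}$ ($m{\left(B \right)} = 2 B 2 B = 4 B^{2}$)
$j = -31$ ($j = -5 - 26 = -31$)
$\frac{2675}{m{\left(30 \right)}} + \frac{j}{4537} = \frac{2675}{4 \cdot 30^{2}} - \frac{31}{4537} = \frac{2675}{4 \cdot 900} - \frac{31}{4537} = \frac{2675}{3600} - \frac{31}{4537} = 2675 \cdot \frac{1}{3600} - \frac{31}{4537} = \frac{107}{144} - \frac{31}{4537} = \frac{480995}{653328}$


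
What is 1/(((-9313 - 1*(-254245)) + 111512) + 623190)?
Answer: 1/979634 ≈ 1.0208e-6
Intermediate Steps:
1/(((-9313 - 1*(-254245)) + 111512) + 623190) = 1/(((-9313 + 254245) + 111512) + 623190) = 1/((244932 + 111512) + 623190) = 1/(356444 + 623190) = 1/979634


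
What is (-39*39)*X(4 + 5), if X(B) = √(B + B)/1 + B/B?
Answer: -1521 - 4563*√2 ≈ -7974.1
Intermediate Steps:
X(B) = 1 + √2*√B (X(B) = √(2*B)*1 + 1 = (√2*√B)*1 + 1 = √2*√B + 1 = 1 + √2*√B)
(-39*39)*X(4 + 5) = (-39*39)*(1 + √2*√(4 + 5)) = -1521*(1 + √2*√9) = -1521*(1 + √2*3) = -1521*(1 + 3*√2) = -1521 - 4563*√2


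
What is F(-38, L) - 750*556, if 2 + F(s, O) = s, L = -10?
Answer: -417040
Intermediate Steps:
F(s, O) = -2 + s
F(-38, L) - 750*556 = (-2 - 38) - 750*556 = -40 - 417000 = -417040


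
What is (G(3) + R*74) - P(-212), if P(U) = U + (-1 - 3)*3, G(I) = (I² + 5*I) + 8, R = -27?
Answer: -1742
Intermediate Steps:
G(I) = 8 + I² + 5*I
P(U) = -12 + U (P(U) = U - 4*3 = U - 12 = -12 + U)
(G(3) + R*74) - P(-212) = ((8 + 3² + 5*3) - 27*74) - (-12 - 212) = ((8 + 9 + 15) - 1998) - 1*(-224) = (32 - 1998) + 224 = -1966 + 224 = -1742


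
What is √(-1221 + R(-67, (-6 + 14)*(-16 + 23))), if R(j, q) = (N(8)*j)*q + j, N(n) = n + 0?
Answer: 2*I*√7826 ≈ 176.93*I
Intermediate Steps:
N(n) = n
R(j, q) = j + 8*j*q (R(j, q) = (8*j)*q + j = 8*j*q + j = j + 8*j*q)
√(-1221 + R(-67, (-6 + 14)*(-16 + 23))) = √(-1221 - 67*(1 + 8*((-6 + 14)*(-16 + 23)))) = √(-1221 - 67*(1 + 8*(8*7))) = √(-1221 - 67*(1 + 8*56)) = √(-1221 - 67*(1 + 448)) = √(-1221 - 67*449) = √(-1221 - 30083) = √(-31304) = 2*I*√7826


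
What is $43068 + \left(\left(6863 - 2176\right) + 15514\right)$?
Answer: $63269$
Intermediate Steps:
$43068 + \left(\left(6863 - 2176\right) + 15514\right) = 43068 + \left(4687 + 15514\right) = 43068 + 20201 = 63269$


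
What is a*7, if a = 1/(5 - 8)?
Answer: -7/3 ≈ -2.3333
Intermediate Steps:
a = -1/3 (a = 1/(-3) = -1/3 ≈ -0.33333)
a*7 = -1/3*7 = -7/3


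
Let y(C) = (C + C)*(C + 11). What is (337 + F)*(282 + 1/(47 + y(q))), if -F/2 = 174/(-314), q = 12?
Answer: 8966727277/94043 ≈ 95347.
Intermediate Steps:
y(C) = 2*C*(11 + C) (y(C) = (2*C)*(11 + C) = 2*C*(11 + C))
F = 174/157 (F = -348/(-314) = -348*(-1)/314 = -2*(-87/157) = 174/157 ≈ 1.1083)
(337 + F)*(282 + 1/(47 + y(q))) = (337 + 174/157)*(282 + 1/(47 + 2*12*(11 + 12))) = 53083*(282 + 1/(47 + 2*12*23))/157 = 53083*(282 + 1/(47 + 552))/157 = 53083*(282 + 1/599)/157 = (53083/157)*(168919/599) = 8966727277/94043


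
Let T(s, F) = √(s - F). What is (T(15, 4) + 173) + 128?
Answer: 301 + √11 ≈ 304.32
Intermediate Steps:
(T(15, 4) + 173) + 128 = (√(15 - 1*4) + 173) + 128 = (√(15 - 4) + 173) + 128 = (√11 + 173) + 128 = (173 + √11) + 128 = 301 + √11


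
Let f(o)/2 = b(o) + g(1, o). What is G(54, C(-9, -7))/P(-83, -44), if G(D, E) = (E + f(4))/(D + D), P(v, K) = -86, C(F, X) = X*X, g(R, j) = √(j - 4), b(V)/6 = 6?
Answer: -121/9288 ≈ -0.013028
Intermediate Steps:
b(V) = 36 (b(V) = 6*6 = 36)
g(R, j) = √(-4 + j)
C(F, X) = X²
f(o) = 72 + 2*√(-4 + o) (f(o) = 2*(36 + √(-4 + o)) = 72 + 2*√(-4 + o))
G(D, E) = (72 + E)/(2*D) (G(D, E) = (E + (72 + 2*√(-4 + 4)))/(D + D) = (E + (72 + 2*√0))/((2*D)) = (E + (72 + 2*0))*(1/(2*D)) = (E + (72 + 0))*(1/(2*D)) = (E + 72)*(1/(2*D)) = (72 + E)*(1/(2*D)) = (72 + E)/(2*D))
G(54, C(-9, -7))/P(-83, -44) = ((½)*(72 + (-7)²)/54)/(-86) = ((½)*(1/54)*(72 + 49))*(-1/86) = ((½)*(1/54)*121)*(-1/86) = (121/108)*(-1/86) = -121/9288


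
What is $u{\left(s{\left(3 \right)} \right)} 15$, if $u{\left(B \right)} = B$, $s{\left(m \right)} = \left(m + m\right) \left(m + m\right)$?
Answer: $540$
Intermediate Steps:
$s{\left(m \right)} = 4 m^{2}$ ($s{\left(m \right)} = 2 m 2 m = 4 m^{2}$)
$u{\left(s{\left(3 \right)} \right)} 15 = 4 \cdot 3^{2} \cdot 15 = 4 \cdot 9 \cdot 15 = 36 \cdot 15 = 540$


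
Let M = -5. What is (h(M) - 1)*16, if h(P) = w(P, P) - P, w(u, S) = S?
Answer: -16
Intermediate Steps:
h(P) = 0 (h(P) = P - P = 0)
(h(M) - 1)*16 = (0 - 1)*16 = -1*16 = -16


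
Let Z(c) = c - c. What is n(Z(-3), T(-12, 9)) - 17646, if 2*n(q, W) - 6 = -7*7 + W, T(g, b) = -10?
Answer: -35345/2 ≈ -17673.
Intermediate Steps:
Z(c) = 0
n(q, W) = -43/2 + W/2 (n(q, W) = 3 + (-7*7 + W)/2 = 3 + (-49 + W)/2 = 3 + (-49/2 + W/2) = -43/2 + W/2)
n(Z(-3), T(-12, 9)) - 17646 = (-43/2 + (½)*(-10)) - 17646 = (-43/2 - 5) - 17646 = -53/2 - 17646 = -35345/2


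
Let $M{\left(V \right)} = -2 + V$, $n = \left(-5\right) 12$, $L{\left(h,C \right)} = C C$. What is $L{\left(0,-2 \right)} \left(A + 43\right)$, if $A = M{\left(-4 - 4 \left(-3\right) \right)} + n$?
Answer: $-44$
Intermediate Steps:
$L{\left(h,C \right)} = C^{2}$
$n = -60$
$A = -54$ ($A = \left(-2 - \left(4 + 4 \left(-3\right)\right)\right) - 60 = \left(-2 - -8\right) - 60 = \left(-2 + \left(-4 + 12\right)\right) - 60 = \left(-2 + 8\right) - 60 = 6 - 60 = -54$)
$L{\left(0,-2 \right)} \left(A + 43\right) = \left(-2\right)^{2} \left(-54 + 43\right) = 4 \left(-11\right) = -44$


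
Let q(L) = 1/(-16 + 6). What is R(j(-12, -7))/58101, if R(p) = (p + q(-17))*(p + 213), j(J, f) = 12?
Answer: 1785/38734 ≈ 0.046084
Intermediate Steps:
q(L) = -⅒ (q(L) = 1/(-10) = -⅒)
R(p) = (213 + p)*(-⅒ + p) (R(p) = (p - ⅒)*(p + 213) = (-⅒ + p)*(213 + p) = (213 + p)*(-⅒ + p))
R(j(-12, -7))/58101 = (-213/10 + 12² + (2129/10)*12)/58101 = (-213/10 + 144 + 12774/5)*(1/58101) = (5355/2)*(1/58101) = 1785/38734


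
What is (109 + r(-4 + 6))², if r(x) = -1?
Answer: 11664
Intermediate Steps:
(109 + r(-4 + 6))² = (109 - 1)² = 108² = 11664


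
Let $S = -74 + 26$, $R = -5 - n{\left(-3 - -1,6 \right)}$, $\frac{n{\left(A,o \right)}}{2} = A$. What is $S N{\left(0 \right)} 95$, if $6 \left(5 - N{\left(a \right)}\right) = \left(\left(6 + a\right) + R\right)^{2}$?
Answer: $-3800$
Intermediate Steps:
$n{\left(A,o \right)} = 2 A$
$R = -1$ ($R = -5 - 2 \left(-3 - -1\right) = -5 - 2 \left(-3 + 1\right) = -5 - 2 \left(-2\right) = -5 - -4 = -5 + 4 = -1$)
$S = -48$
$N{\left(a \right)} = 5 - \frac{\left(5 + a\right)^{2}}{6}$ ($N{\left(a \right)} = 5 - \frac{\left(\left(6 + a\right) - 1\right)^{2}}{6} = 5 - \frac{\left(5 + a\right)^{2}}{6}$)
$S N{\left(0 \right)} 95 = - 48 \left(5 - \frac{\left(5 + 0\right)^{2}}{6}\right) 95 = - 48 \left(5 - \frac{5^{2}}{6}\right) 95 = - 48 \left(5 - \frac{25}{6}\right) 95 = \left(-48\right) \frac{5}{6} \cdot 95 = \left(-40\right) 95 = -3800$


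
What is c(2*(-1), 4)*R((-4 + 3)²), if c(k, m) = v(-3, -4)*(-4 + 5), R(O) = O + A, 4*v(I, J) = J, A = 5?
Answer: -6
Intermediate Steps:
v(I, J) = J/4
R(O) = 5 + O (R(O) = O + 5 = 5 + O)
c(k, m) = -1 (c(k, m) = ((¼)*(-4))*(-4 + 5) = -1*1 = -1)
c(2*(-1), 4)*R((-4 + 3)²) = -(5 + (-4 + 3)²) = -(5 + (-1)²) = -(5 + 1) = -1*6 = -6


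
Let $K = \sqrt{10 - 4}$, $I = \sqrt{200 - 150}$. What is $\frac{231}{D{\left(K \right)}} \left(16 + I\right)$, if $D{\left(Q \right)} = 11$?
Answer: $336 + 105 \sqrt{2} \approx 484.49$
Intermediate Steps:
$I = 5 \sqrt{2}$ ($I = \sqrt{50} = 5 \sqrt{2} \approx 7.0711$)
$K = \sqrt{6} \approx 2.4495$
$\frac{231}{D{\left(K \right)}} \left(16 + I\right) = \frac{231}{11} \left(16 + 5 \sqrt{2}\right) = 231 \cdot \frac{1}{11} \left(16 + 5 \sqrt{2}\right) = 21 \left(16 + 5 \sqrt{2}\right) = 336 + 105 \sqrt{2}$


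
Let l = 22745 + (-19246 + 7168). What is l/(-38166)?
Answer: -10667/38166 ≈ -0.27949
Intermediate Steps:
l = 10667 (l = 22745 - 12078 = 10667)
l/(-38166) = 10667/(-38166) = 10667*(-1/38166) = -10667/38166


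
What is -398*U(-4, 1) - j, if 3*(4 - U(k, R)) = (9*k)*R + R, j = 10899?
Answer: -51403/3 ≈ -17134.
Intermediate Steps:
U(k, R) = 4 - R/3 - 3*R*k (U(k, R) = 4 - ((9*k)*R + R)/3 = 4 - (9*R*k + R)/3 = 4 - (R + 9*R*k)/3 = 4 + (-R/3 - 3*R*k) = 4 - R/3 - 3*R*k)
-398*U(-4, 1) - j = -398*(4 - 1/3*1 - 3*1*(-4)) - 1*10899 = -398*(4 - 1/3 + 12) - 10899 = -398*47/3 - 10899 = -18706/3 - 10899 = -51403/3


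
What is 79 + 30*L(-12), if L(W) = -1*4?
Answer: -41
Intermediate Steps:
L(W) = -4
79 + 30*L(-12) = 79 + 30*(-4) = 79 - 120 = -41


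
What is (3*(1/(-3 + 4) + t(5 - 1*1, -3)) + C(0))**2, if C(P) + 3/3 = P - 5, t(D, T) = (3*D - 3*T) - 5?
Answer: 2025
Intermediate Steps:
t(D, T) = -5 - 3*T + 3*D (t(D, T) = (-3*T + 3*D) - 5 = -5 - 3*T + 3*D)
C(P) = -6 + P (C(P) = -1 + (P - 5) = -1 + (-5 + P) = -6 + P)
(3*(1/(-3 + 4) + t(5 - 1*1, -3)) + C(0))**2 = (3*(1/(-3 + 4) + (-5 - 3*(-3) + 3*(5 - 1*1))) + (-6 + 0))**2 = (3*(1/1 + (-5 + 9 + 3*(5 - 1))) - 6)**2 = (3*(1 + (-5 + 9 + 3*4)) - 6)**2 = (3*(1 + (-5 + 9 + 12)) - 6)**2 = (3*(1 + 16) - 6)**2 = (3*17 - 6)**2 = (51 - 6)**2 = 45**2 = 2025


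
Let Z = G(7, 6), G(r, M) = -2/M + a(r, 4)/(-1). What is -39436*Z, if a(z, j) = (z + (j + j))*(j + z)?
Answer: 19560256/3 ≈ 6.5201e+6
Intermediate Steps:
a(z, j) = (j + z)*(z + 2*j) (a(z, j) = (z + 2*j)*(j + z) = (j + z)*(z + 2*j))
G(r, M) = -32 - r**2 - 12*r - 2/M (G(r, M) = -2/M + (r**2 + 2*4**2 + 3*4*r)/(-1) = -2/M + (r**2 + 2*16 + 12*r)*(-1) = -2/M + (r**2 + 32 + 12*r)*(-1) = -2/M + (32 + r**2 + 12*r)*(-1) = -2/M + (-32 - r**2 - 12*r) = -32 - r**2 - 12*r - 2/M)
Z = -496/3 (Z = -32 - 1*7**2 - 12*7 - 2/6 = -32 - 1*49 - 84 - 2*1/6 = -32 - 49 - 84 - 1/3 = -496/3 ≈ -165.33)
-39436*Z = -39436*(-496/3) = 19560256/3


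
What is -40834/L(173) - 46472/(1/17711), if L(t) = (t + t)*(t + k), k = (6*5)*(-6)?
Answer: -996732411495/1211 ≈ -8.2307e+8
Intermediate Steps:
k = -180 (k = 30*(-6) = -180)
L(t) = 2*t*(-180 + t) (L(t) = (t + t)*(t - 180) = (2*t)*(-180 + t) = 2*t*(-180 + t))
-40834/L(173) - 46472/(1/17711) = -40834*1/(346*(-180 + 173)) - 46472/(1/17711) = -40834/(2*173*(-7)) - 46472/1/17711 = -40834/(-2422) - 46472*17711 = -40834*(-1/2422) - 823065592 = 20417/1211 - 823065592 = -996732411495/1211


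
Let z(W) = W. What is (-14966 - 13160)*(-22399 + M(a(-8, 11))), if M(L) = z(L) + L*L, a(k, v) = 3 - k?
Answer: 626281642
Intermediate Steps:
M(L) = L + L² (M(L) = L + L*L = L + L²)
(-14966 - 13160)*(-22399 + M(a(-8, 11))) = (-14966 - 13160)*(-22399 + (3 - 1*(-8))*(1 + (3 - 1*(-8)))) = -28126*(-22399 + (3 + 8)*(1 + (3 + 8))) = -28126*(-22399 + 11*(1 + 11)) = -28126*(-22399 + 11*12) = -28126*(-22399 + 132) = -28126*(-22267) = 626281642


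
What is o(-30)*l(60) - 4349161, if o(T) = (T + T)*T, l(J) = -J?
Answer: -4457161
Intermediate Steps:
o(T) = 2*T² (o(T) = (2*T)*T = 2*T²)
o(-30)*l(60) - 4349161 = (2*(-30)²)*(-1*60) - 4349161 = (2*900)*(-60) - 4349161 = 1800*(-60) - 4349161 = -108000 - 4349161 = -4457161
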